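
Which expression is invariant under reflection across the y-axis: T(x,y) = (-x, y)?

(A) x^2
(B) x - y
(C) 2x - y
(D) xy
A

The map is reflection across the y-axis: T(x,y) = (-x, y).
Substitute the transformed coordinates into each option and compare with the original:
(A) x^2  ->  (-x)^2 = x^2   [equals x^2: invariant]
(B) x - y  ->  (-x) - (y) = -x - y   [differs from x - y: not invariant]
(C) 2x - y  ->  2(-x) - (y) = -2x - y   [differs from 2x - y: not invariant]
(D) xy  ->  (-x)(y) = -xy   [differs from xy: not invariant]

Only option (A), x^2, is unchanged by the transformation.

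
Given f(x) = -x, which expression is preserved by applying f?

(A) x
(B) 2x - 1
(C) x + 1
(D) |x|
D

For f(x) = -x:
Applying f replaces x by -x. Since |-x| = |x|, the absolute value is unchanged by f, whereas x -> -x, 2x - 1 -> -2x - 1 and x + 1 -> -x + 1 all change.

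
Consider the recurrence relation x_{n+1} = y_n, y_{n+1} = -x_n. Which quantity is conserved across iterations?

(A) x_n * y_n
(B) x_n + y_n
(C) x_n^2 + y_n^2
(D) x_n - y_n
C

For the recurrence x_{n+1} = y_n, y_{n+1} = -x_n:

x_{n+1}^2 + y_{n+1}^2 = y_n^2 + (-x_n)^2 = x_n^2 + y_n^2
The sum of squares is conserved (like energy in a harmonic oscillator).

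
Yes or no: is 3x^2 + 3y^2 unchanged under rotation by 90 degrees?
Yes

Applying rotation by 90 degrees: x' = x*cos(90 degrees) - y*sin(90 degrees) = -y, y' = x*sin(90 degrees) + y*cos(90 degrees) = x

Substituting into 3x^2 + 3y^2:
3(-y)^2 + 3(x)^2
= 3x^2 + 3y^2

This equals the original expression 3x^2 + 3y^2, so it IS invariant.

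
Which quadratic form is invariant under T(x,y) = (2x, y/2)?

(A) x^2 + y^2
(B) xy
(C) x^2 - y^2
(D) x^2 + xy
B

T multiplies x by 2 and divides y by 2.
Substitute the transformed coordinates into each option and compare with the original:
(A) x^2 + y^2  ->  (2x)^2 + (y/2)^2 = 4x^2 + y^2/4   [differs from x^2 + y^2: not invariant]
(B) xy  ->  (2x)(y/2) = xy   [equals xy: invariant]
(C) x^2 - y^2  ->  (2x)^2 - (y/2)^2 = 4x^2 - y^2/4   [differs from x^2 - y^2: not invariant]
(D) x^2 + xy  ->  (2x)^2 + (2x)(y/2) = 4x^2 + xy   [differs from x^2 + xy: not invariant]

Only option (B), xy, is unchanged by the transformation.
The factors 2 and 1/2 cancel only in the pure product xy.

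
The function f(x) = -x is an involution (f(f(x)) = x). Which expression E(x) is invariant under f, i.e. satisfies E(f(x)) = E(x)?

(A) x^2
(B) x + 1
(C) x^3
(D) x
A

Replace x by f(x) = -x in each option and simplify. As a quick numerical cross-check, also compare E(4) with E(f(4)) = E(-4).

(A) x^2  ->  (-x)^2, which simplifies back to x^2; check: E(4) = 16, E(-4) = 16.   [invariant]
(B) x + 1  ->  (-x) + 1 = 1 - x; check: E(4) = 5 but E(-4) = -3.   [not invariant]
(C) x^3  ->  (-x)^3 = -x^3; check: E(4) = 64 but E(-4) = -64.   [not invariant]
(D) x  ->  (-x) = -x; check: E(4) = 4 but E(-4) = -4.   [not invariant]

Only (A) is unchanged. E is symmetric under swapping x with f(x) = -x, which is exactly what an involution does.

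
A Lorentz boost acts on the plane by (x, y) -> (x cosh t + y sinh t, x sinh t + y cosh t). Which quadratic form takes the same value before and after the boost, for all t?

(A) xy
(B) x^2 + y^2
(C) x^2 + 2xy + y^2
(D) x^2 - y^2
D

Write x' = x cosh t + y sinh t, y' = x sinh t + y cosh t and substitute into each option:
(A) xy: (x cosh t + y sinh t)(x sinh t + y cosh t) = xy(cosh^2 t + sinh^2 t) + (x^2 + y^2) sinh t cosh t = xy cosh 2t + (x^2 + y^2)(sinh 2t)/2   [not invariant for t != 0]
(B) x^2 + y^2: (x cosh t + y sinh t)^2 + (x sinh t + y cosh t)^2 = (x^2 + y^2)(cosh^2 t + sinh^2 t) + 4xy sinh t cosh t = (x^2 + y^2) cosh 2t + 2xy sinh 2t   [not invariant for t != 0]
(C) x^2 + 2xy + y^2: (x' + y')^2 with x' + y' = (x + y)(cosh t + sinh t) = (x + y)e^t, so it becomes (x + y)^2 e^(2t)   [not invariant for t != 0]
(D) x^2 - y^2: (x cosh t + y sinh t)^2 - (x sinh t + y cosh t)^2 = x^2(cosh^2 t - sinh^2 t) + 2xy(cosh t sinh t - sinh t cosh t) + y^2(sinh^2 t - cosh^2 t) = x^2 - y^2   [invariant, using cosh^2 t - sinh^2 t = 1]

Only (D) x^2 - y^2 is unchanged; it is the Minkowski form preserved by Lorentz boosts, just as x^2 + y^2 is preserved by ordinary rotations.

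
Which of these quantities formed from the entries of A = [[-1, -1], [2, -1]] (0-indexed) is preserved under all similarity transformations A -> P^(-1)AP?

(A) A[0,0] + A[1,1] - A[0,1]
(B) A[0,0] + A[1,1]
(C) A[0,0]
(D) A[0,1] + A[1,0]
B

A[0,0] + A[1,1] is the trace of A. By the cyclic property of the trace, tr(P^(-1)AP) = tr(APP^(-1)) = tr(A), so it is the same for every matrix similar to A.

The other combinations are not similarity invariants. For example, take P = [[1, 1], [0, 1]] (det P = 1), so P^(-1) = [[1, -1], [0, 1]] and
B = P^(-1)AP = [[-3, -3], [2, 1]].
Evaluating each option on A and on B:
(A) A[0,0] + A[1,1] - A[0,1]: -1 for A, 1 for B -> changes
(B) A[0,0] + A[1,1]: -2 for A, -2 for B -> unchanged
(C) A[0,0]: -1 for A, -3 for B -> changes
(D) A[0,1] + A[1,0]: 1 for A, -1 for B -> changes

Only (B) A[0,0] + A[1,1] = -2 survives (and it does so for every P, not just this one), so it is the invariant.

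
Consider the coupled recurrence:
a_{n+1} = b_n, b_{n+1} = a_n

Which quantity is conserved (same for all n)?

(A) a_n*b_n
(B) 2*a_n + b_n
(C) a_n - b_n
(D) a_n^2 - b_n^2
A

Replace a_n by a_{n+1} = b_n and b_n by b_{n+1} = a_n in each option and simplify:
(A) a_n*b_n  ->  (b_n)*(a_n) = a_n*b_n   [conserved]
(B) 2*a_n + b_n  ->  2*(b_n) + (a_n) = a_n + 2*b_n   [not conserved]
(C) a_n - b_n  ->  (b_n) - (a_n) = -a_n + b_n   [not conserved]
(D) a_n^2 - b_n^2  ->  (b_n)^2 - (a_n)^2 = -a_n^2 + b_n^2   [not conserved]

Only (A) a_n*b_n returns to itself after one step, so it is the conserved quantity.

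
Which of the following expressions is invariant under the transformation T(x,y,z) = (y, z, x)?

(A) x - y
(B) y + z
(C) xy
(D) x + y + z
D

Apply T(x,y,z) = (y, z, x) to each option, i.e. replace (x, y, z) by the transformed coordinates.
Substitute the transformed coordinates into each option and compare with the original:
(A) x - y  ->  (y) - (z) = y - z   [differs from x - y: not invariant]
(B) y + z  ->  (z) + (x) = x + z   [differs from y + z: not invariant]
(C) xy  ->  (y)(z) = yz   [differs from xy: not invariant]
(D) x + y + z  ->  (y) + (z) + (x) = x + y + z   [equals x + y + z: invariant]

Only option (D), x + y + z, is unchanged by the transformation.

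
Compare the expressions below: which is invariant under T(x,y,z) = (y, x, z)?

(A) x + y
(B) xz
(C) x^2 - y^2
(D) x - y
A

Apply T(x,y,z) = (y, x, z) to each option, i.e. replace (x, y, z) by the transformed coordinates.
Substitute the transformed coordinates into each option and compare with the original:
(A) x + y  ->  (y) + (x) = x + y   [equals x + y: invariant]
(B) xz  ->  (y)(z) = yz   [differs from xz: not invariant]
(C) x^2 - y^2  ->  (y)^2 - (x)^2 = -x^2 + y^2   [differs from x^2 - y^2: not invariant]
(D) x - y  ->  (y) - (x) = -x + y   [differs from x - y: not invariant]

Only option (A), x + y, is unchanged by the transformation.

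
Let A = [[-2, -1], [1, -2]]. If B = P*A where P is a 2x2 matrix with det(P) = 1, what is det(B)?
5

By the multiplicative property of determinants, det(B) = det(P*A) = det(P) * det(A) = det(A),
so the determinant is invariant under multiplication by any determinant-1 matrix; we just need det(A).

det(A) = (-2)(-2) - (-1)(1) = 4 - (-1) = 5

Therefore det(B) = 1 * 5 = 5.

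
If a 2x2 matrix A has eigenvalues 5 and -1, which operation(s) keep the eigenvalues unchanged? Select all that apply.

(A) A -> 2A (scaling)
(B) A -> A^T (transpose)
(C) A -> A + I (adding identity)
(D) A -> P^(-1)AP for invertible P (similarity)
B and D

Eigenvalues are preserved by:
1. Similarity transformations: A -> P^(-1)AP (same characteristic polynomial)
2. Transpose: A^T has the same eigenvalues as A

Eigenvalues are NOT preserved by:
- Adding identity: eigenvalues become 5+1, -1+1
- Scaling: eigenvalues become 10, -2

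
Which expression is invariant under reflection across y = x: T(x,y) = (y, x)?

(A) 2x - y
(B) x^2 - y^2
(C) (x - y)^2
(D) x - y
C

The map is reflection across y = x: T(x,y) = (y, x).
Substitute the transformed coordinates into each option and compare with the original:
(A) 2x - y  ->  2(y) - (x) = -x + 2y   [differs from 2x - y: not invariant]
(B) x^2 - y^2  ->  (y)^2 - (x)^2 = -x^2 + y^2   [differs from x^2 - y^2: not invariant]
(C) (x - y)^2  ->  ((y) - (x))^2 = x^2 - 2xy + y^2   [equals (x - y)^2: invariant]
(D) x - y  ->  (y) - (x) = -x + y   [differs from x - y: not invariant]

Only option (C), (x - y)^2, is unchanged by the transformation.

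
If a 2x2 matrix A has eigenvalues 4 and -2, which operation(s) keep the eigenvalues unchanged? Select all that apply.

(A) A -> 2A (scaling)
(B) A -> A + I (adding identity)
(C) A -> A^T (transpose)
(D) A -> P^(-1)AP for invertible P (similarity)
C and D

Eigenvalues are preserved by:
1. Similarity transformations: A -> P^(-1)AP (same characteristic polynomial)
2. Transpose: A^T has the same eigenvalues as A

Eigenvalues are NOT preserved by:
- Adding identity: eigenvalues become 4+1, -2+1
- Scaling: eigenvalues become 8, -4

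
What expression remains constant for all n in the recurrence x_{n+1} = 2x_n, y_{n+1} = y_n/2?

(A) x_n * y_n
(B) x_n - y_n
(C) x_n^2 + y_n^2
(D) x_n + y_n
A

For the recurrence x_{n+1} = 2x_n, y_{n+1} = y_n/2:

x_{n+1} * y_{n+1} = (2x_n) * (y_n/2) = x_n * y_n
The product is conserved.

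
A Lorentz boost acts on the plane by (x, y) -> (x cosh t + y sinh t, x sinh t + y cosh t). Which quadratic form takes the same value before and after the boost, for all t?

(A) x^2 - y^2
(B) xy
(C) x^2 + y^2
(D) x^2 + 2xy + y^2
A

Write x' = x cosh t + y sinh t, y' = x sinh t + y cosh t and substitute into each option:
(A) x^2 - y^2: (x cosh t + y sinh t)^2 - (x sinh t + y cosh t)^2 = x^2(cosh^2 t - sinh^2 t) + 2xy(cosh t sinh t - sinh t cosh t) + y^2(sinh^2 t - cosh^2 t) = x^2 - y^2   [invariant, using cosh^2 t - sinh^2 t = 1]
(B) xy: (x cosh t + y sinh t)(x sinh t + y cosh t) = xy(cosh^2 t + sinh^2 t) + (x^2 + y^2) sinh t cosh t = xy cosh 2t + (x^2 + y^2)(sinh 2t)/2   [not invariant for t != 0]
(C) x^2 + y^2: (x cosh t + y sinh t)^2 + (x sinh t + y cosh t)^2 = (x^2 + y^2)(cosh^2 t + sinh^2 t) + 4xy sinh t cosh t = (x^2 + y^2) cosh 2t + 2xy sinh 2t   [not invariant for t != 0]
(D) x^2 + 2xy + y^2: (x' + y')^2 with x' + y' = (x + y)(cosh t + sinh t) = (x + y)e^t, so it becomes (x + y)^2 e^(2t)   [not invariant for t != 0]

Only (A) x^2 - y^2 is unchanged; it is the Minkowski form preserved by Lorentz boosts, just as x^2 + y^2 is preserved by ordinary rotations.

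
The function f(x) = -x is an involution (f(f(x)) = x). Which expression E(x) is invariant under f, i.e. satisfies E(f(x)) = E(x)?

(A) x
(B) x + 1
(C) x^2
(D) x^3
C

Replace x by f(x) = -x in each option and simplify. As a quick numerical cross-check, also compare E(4) with E(f(4)) = E(-4).

(A) x  ->  (-x) = -x; check: E(4) = 4 but E(-4) = -4.   [not invariant]
(B) x + 1  ->  (-x) + 1 = 1 - x; check: E(4) = 5 but E(-4) = -3.   [not invariant]
(C) x^2  ->  (-x)^2, which simplifies back to x^2; check: E(4) = 16, E(-4) = 16.   [invariant]
(D) x^3  ->  (-x)^3 = -x^3; check: E(4) = 64 but E(-4) = -64.   [not invariant]

Only (C) is unchanged. E is symmetric under swapping x with f(x) = -x, which is exactly what an involution does.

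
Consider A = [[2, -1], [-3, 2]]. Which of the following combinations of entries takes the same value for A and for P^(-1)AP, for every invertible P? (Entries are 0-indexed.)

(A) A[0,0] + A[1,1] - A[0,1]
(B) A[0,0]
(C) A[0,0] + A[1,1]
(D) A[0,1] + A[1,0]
C

A[0,0] + A[1,1] is the trace of A. By the cyclic property of the trace, tr(P^(-1)AP) = tr(APP^(-1)) = tr(A), so it is the same for every matrix similar to A.

The other combinations are not similarity invariants. For example, take P = [[1, 2], [0, 1]] (det P = 1), so P^(-1) = [[1, -2], [0, 1]] and
B = P^(-1)AP = [[8, 11], [-3, -4]].
Evaluating each option on A and on B:
(A) A[0,0] + A[1,1] - A[0,1]: 5 for A, -7 for B -> changes
(B) A[0,0]: 2 for A, 8 for B -> changes
(C) A[0,0] + A[1,1]: 4 for A, 4 for B -> unchanged
(D) A[0,1] + A[1,0]: -4 for A, 8 for B -> changes

Only (C) A[0,0] + A[1,1] = 4 survives (and it does so for every P, not just this one), so it is the invariant.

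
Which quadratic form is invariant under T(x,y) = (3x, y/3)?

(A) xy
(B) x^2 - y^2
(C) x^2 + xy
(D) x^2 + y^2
A

T multiplies x by 3 and divides y by 3.
Substitute the transformed coordinates into each option and compare with the original:
(A) xy  ->  (3x)(y/3) = xy   [equals xy: invariant]
(B) x^2 - y^2  ->  (3x)^2 - (y/3)^2 = 9x^2 - y^2/9   [differs from x^2 - y^2: not invariant]
(C) x^2 + xy  ->  (3x)^2 + (3x)(y/3) = 9x^2 + xy   [differs from x^2 + xy: not invariant]
(D) x^2 + y^2  ->  (3x)^2 + (y/3)^2 = 9x^2 + y^2/9   [differs from x^2 + y^2: not invariant]

Only option (A), xy, is unchanged by the transformation.
The factors 3 and 1/3 cancel only in the pure product xy.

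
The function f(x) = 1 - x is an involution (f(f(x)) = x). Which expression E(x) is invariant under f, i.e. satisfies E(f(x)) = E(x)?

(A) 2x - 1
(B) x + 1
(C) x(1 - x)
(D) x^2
C

Replace x by f(x) = 1 - x in each option and simplify. As a quick numerical cross-check, also compare E(3) with E(f(3)) = E(-2).

(A) 2x - 1  ->  2(1 - x) - 1 = 1 - 2x; check: E(3) = 5 but E(-2) = -5.   [not invariant]
(B) x + 1  ->  (1 - x) + 1 = 2 - x; check: E(3) = 4 but E(-2) = -1.   [not invariant]
(C) x(1 - x)  ->  (1 - x)(1 - (1 - x)), which simplifies back to x(1 - x); check: E(3) = -6, E(-2) = -6.   [invariant]
(D) x^2  ->  (1 - x)^2 = (x - 1)^2; check: E(3) = 9 but E(-2) = 4.   [not invariant]

Only (C) is unchanged. E is symmetric under swapping x with f(x) = 1 - x, which is exactly what an involution does.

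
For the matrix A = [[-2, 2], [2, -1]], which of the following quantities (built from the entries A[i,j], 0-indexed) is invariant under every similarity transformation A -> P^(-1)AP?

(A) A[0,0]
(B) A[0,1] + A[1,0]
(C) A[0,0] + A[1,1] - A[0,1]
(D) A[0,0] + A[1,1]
D

A[0,0] + A[1,1] is the trace of A. By the cyclic property of the trace, tr(P^(-1)AP) = tr(APP^(-1)) = tr(A), so it is the same for every matrix similar to A.

The other combinations are not similarity invariants. For example, take P = [[1, 1], [1, 2]] (det P = 1), so P^(-1) = [[2, -1], [-1, 1]] and
B = P^(-1)AP = [[-1, 4], [1, -2]].
Evaluating each option on A and on B:
(A) A[0,0]: -2 for A, -1 for B -> changes
(B) A[0,1] + A[1,0]: 4 for A, 5 for B -> changes
(C) A[0,0] + A[1,1] - A[0,1]: -5 for A, -7 for B -> changes
(D) A[0,0] + A[1,1]: -3 for A, -3 for B -> unchanged

Only (D) A[0,0] + A[1,1] = -3 survives (and it does so for every P, not just this one), so it is the invariant.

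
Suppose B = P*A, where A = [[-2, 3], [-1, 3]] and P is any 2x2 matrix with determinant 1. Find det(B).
-3

By the multiplicative property of determinants, det(B) = det(P*A) = det(P) * det(A) = det(A),
so the determinant is invariant under multiplication by any determinant-1 matrix; we just need det(A).

det(A) = (-2)(3) - (3)(-1) = -6 - (-3) = -3

Therefore det(B) = 1 * (-3) = -3.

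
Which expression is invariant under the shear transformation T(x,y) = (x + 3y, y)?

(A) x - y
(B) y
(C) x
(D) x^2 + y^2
B

Under the shear T(x,y) = (x + 3y, y):
Substitute the transformed coordinates into each option and compare with the original:
(A) x - y  ->  (x + 3y) - (y) = x + 2y   [differs from x - y: not invariant]
(B) y  ->  (y) = y   [equals y: invariant]
(C) x  ->  (x + 3y) = x + 3y   [differs from x: not invariant]
(D) x^2 + y^2  ->  (x + 3y)^2 + (y)^2 = x^2 + 6xy + 10y^2   [differs from x^2 + y^2: not invariant]

Only option (B), y, is unchanged by the transformation.
A horizontal shear moves points parallel to the x-axis, so the y-coordinate (and any function of y alone) is unchanged.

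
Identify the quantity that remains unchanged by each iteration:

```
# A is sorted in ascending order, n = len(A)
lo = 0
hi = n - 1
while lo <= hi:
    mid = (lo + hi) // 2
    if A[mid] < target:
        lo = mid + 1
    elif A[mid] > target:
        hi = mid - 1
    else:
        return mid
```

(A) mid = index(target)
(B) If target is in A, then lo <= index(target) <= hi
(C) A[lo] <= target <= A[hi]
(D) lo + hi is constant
B

A loop invariant must hold before the first iteration and be re-established by every execution of the body.

(B) If target is in A, then lo <= index(target) <= hi: Before the loop [lo, hi] = [0, n-1] covers every index. When A[mid] < target, sortedness puts target strictly to the right of mid, so setting lo = mid + 1 keeps index(target) in [lo, hi]; symmetrically for hi = mid - 1. Hence 'if target is in A then lo <= index(target) <= hi' holds after every iteration, and when lo > hi it proves target is absent.

The other options fail:
(A) mid = index(target): mid is just the current probe; it equals index(target) only on the iteration that returns.
(C) A[lo] <= target <= A[hi]: fails when target is not in A (e.g. target < A[0] already violates it before the loop), so it is not maintained in general.
(D) lo + hi is constant: each iteration moves exactly one of lo, hi, so lo + hi changes (e.g. 0 + (n-1) becomes (mid+1) + (n-1)).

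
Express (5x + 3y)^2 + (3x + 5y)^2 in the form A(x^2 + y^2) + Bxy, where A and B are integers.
34(x^2 + y^2) + 60xy

Expanding: (5x + 3y)^2 = 25x^2 + 30xy + 9y^2
(3x + 5y)^2 = 9x^2 + 30xy + 25y^2
Sum = (25+9)(x^2+y^2) + 60xy = 34(x^2 + y^2) + 60xy
This is symmetric in x and y.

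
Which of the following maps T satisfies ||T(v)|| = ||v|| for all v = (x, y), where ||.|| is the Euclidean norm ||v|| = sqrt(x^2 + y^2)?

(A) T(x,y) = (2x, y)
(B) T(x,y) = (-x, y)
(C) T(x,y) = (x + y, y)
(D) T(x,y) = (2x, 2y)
B

A transformation preserves a norm if ||T(v)|| = ||v|| for every v; a single vector where the norm changes rules an option out.

(A) T(x,y) = (2x, y): v = (1, 0) has norm sqrt((1)^2 + (0)^2) = 1, but T(v) = (2, 0) has norm 2 -- not preserved.
(B) T(x,y) = (-x, y): preserves the norm -- it is an orthogonal map (a rotation/reflection), and (-x)^2 + (y)^2 simplifies to x^2 + y^2.
(C) T(x,y) = (x + y, y): v = (0, 1) has norm sqrt((0)^2 + (1)^2) = 1, but T(v) = (1, 1) has norm sqrt(2) -- not preserved.
(D) T(x,y) = (2x, 2y): v = (1, 0) has norm sqrt((1)^2 + (0)^2) = 1, but T(v) = (2, 0) has norm 2 -- not preserved.

Therefore the answer is (B).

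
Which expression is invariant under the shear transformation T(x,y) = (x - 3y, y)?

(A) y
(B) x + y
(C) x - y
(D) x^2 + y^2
A

Under the shear T(x,y) = (x - 3y, y):
Substitute the transformed coordinates into each option and compare with the original:
(A) y  ->  (y) = y   [equals y: invariant]
(B) x + y  ->  (x - 3y) + (y) = x - 2y   [differs from x + y: not invariant]
(C) x - y  ->  (x - 3y) - (y) = x - 4y   [differs from x - y: not invariant]
(D) x^2 + y^2  ->  (x - 3y)^2 + (y)^2 = x^2 - 6xy + 10y^2   [differs from x^2 + y^2: not invariant]

Only option (A), y, is unchanged by the transformation.
A horizontal shear moves points parallel to the x-axis, so the y-coordinate (and any function of y alone) is unchanged.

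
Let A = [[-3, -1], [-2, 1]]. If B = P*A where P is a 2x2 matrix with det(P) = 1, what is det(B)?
-5

By the multiplicative property of determinants, det(B) = det(P*A) = det(P) * det(A) = det(A),
so the determinant is invariant under multiplication by any determinant-1 matrix; we just need det(A).

det(A) = (-3)(1) - (-1)(-2) = -3 - 2 = -5

Therefore det(B) = 1 * (-5) = -5.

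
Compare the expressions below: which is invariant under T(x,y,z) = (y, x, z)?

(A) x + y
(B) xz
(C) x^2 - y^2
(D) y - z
A

Apply T(x,y,z) = (y, x, z) to each option, i.e. replace (x, y, z) by the transformed coordinates.
Substitute the transformed coordinates into each option and compare with the original:
(A) x + y  ->  (y) + (x) = x + y   [equals x + y: invariant]
(B) xz  ->  (y)(z) = yz   [differs from xz: not invariant]
(C) x^2 - y^2  ->  (y)^2 - (x)^2 = -x^2 + y^2   [differs from x^2 - y^2: not invariant]
(D) y - z  ->  (x) - (z) = x - z   [differs from y - z: not invariant]

Only option (A), x + y, is unchanged by the transformation.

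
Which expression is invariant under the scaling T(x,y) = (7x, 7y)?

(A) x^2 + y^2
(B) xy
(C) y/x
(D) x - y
C

Under the uniform scaling T(x,y) = (7x, 7y):
Substitute the transformed coordinates into each option and compare with the original:
(A) x^2 + y^2  ->  (7x)^2 + (7y)^2 = 49x^2 + 49y^2   [differs from x^2 + y^2: not invariant]
(B) xy  ->  (7x)(7y) = 49xy   [differs from xy: not invariant]
(C) y/x  ->  (7y)/(7x) = y/x   [equals y/x: invariant]
(D) x - y  ->  (7x) - (7y) = 7x - 7y   [differs from x - y: not invariant]

Only option (C), y/x, is unchanged by the transformation.
The common factor 7 cancels in a ratio of coordinates, while sums, products and sums of squares pick up factors of 7 or 49.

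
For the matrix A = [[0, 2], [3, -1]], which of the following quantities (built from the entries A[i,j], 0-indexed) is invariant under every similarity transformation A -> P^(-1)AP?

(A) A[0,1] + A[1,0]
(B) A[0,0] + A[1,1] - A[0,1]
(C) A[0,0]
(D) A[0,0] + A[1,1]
D

A[0,0] + A[1,1] is the trace of A. By the cyclic property of the trace, tr(P^(-1)AP) = tr(APP^(-1)) = tr(A), so it is the same for every matrix similar to A.

The other combinations are not similarity invariants. For example, take P = [[1, -1], [0, 1]] (det P = 1), so P^(-1) = [[1, 1], [0, 1]] and
B = P^(-1)AP = [[3, -2], [3, -4]].
Evaluating each option on A and on B:
(A) A[0,1] + A[1,0]: 5 for A, 1 for B -> changes
(B) A[0,0] + A[1,1] - A[0,1]: -3 for A, 1 for B -> changes
(C) A[0,0]: 0 for A, 3 for B -> changes
(D) A[0,0] + A[1,1]: -1 for A, -1 for B -> unchanged

Only (D) A[0,0] + A[1,1] = -1 survives (and it does so for every P, not just this one), so it is the invariant.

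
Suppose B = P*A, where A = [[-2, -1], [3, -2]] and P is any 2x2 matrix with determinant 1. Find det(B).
7

By the multiplicative property of determinants, det(B) = det(P*A) = det(P) * det(A) = det(A),
so the determinant is invariant under multiplication by any determinant-1 matrix; we just need det(A).

det(A) = (-2)(-2) - (-1)(3) = 4 - (-3) = 7

Therefore det(B) = 1 * 7 = 7.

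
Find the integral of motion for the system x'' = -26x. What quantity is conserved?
E = (x')^2 + 26x^2

Multiply the equation by x':
x' * x'' = -26x * x'
The left side is d/dt[(x')^2/2] and the right side is d/dt[-26x^2/2], so
d/dt[(x')^2/2 + 26x^2/2] = 0, i.e. (x')^2/2 + 26x^2/2 = constant.
Multiplying by 2, the integral of motion is E = (x')^2 + 26x^2.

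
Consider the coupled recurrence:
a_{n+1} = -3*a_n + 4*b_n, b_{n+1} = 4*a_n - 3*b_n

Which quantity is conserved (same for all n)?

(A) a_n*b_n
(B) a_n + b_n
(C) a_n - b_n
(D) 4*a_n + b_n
B

Replace a_n by a_{n+1} = -3*a_n + 4*b_n and b_n by b_{n+1} = 4*a_n - 3*b_n in each option and simplify:
(A) a_n*b_n  ->  (-3*a_n + 4*b_n)*(4*a_n - 3*b_n) = -12*a_n^2 + 25*a_n*b_n - 12*b_n^2   [not conserved]
(B) a_n + b_n  ->  (-3*a_n + 4*b_n) + (4*a_n - 3*b_n) = a_n + b_n   [conserved]
(C) a_n - b_n  ->  (-3*a_n + 4*b_n) - (4*a_n - 3*b_n) = -7*a_n + 7*b_n   [not conserved]
(D) 4*a_n + b_n  ->  4*(-3*a_n + 4*b_n) + (4*a_n - 3*b_n) = -8*a_n + 13*b_n   [not conserved]

Only (B) a_n + b_n returns to itself after one step, so it is the conserved quantity.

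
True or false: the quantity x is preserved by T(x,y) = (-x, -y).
False

Substitute T(x,y) = (-x, -y) into the expression and compare with the original.

Original: x
After applying T: (-x) = -x

This differs from the original x (difference: -2x), so the expression is NOT invariant.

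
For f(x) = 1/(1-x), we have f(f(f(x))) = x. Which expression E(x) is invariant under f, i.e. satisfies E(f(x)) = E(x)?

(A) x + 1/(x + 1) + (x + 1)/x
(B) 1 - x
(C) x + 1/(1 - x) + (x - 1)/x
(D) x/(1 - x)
C

Replace x by f(x) = 1/(1 - x) in each option and simplify. As a quick numerical cross-check, also compare E(5) with E(f(5)) = E(-1/4).

(A) x + 1/(x + 1) + (x + 1)/x  ->  (1/(1 - x)) + 1/((1/(1 - x)) + 1) + ((1/(1 - x)) + 1)/(1/(1 - x)) = (-x^3 + 6x^2 - 11x + 7)/(x^2 - 3x + 2); check: E(5) = 191/30 but E(-1/4) = -23/12.   [not invariant]
(B) 1 - x  ->  1 - (1/(1 - x)) = x/(x - 1); check: E(5) = -4 but E(-1/4) = 5/4.   [not invariant]
(C) x + 1/(1 - x) + (x - 1)/x  ->  (1/(1 - x)) + 1/(1 - (1/(1 - x))) + ((1/(1 - x)) - 1)/(1/(1 - x)), which simplifies back to x + 1/(1 - x) + (x - 1)/x; check: E(5) = 111/20, E(-1/4) = 111/20.   [invariant]
(D) x/(1 - x)  ->  (1/(1 - x))/(1 - (1/(1 - x))) = -1/x; check: E(5) = -5/4 but E(-1/4) = -1/5.   [not invariant]

Only (C) is unchanged. Indeed f(f(x)) = 1/(1 - 1/(1-x)) = (1-x)/(-x) = (x-1)/x, so E(x) = x + f(x) + f(f(x)) is the sum over the whole 3-cycle; applying f just permutes the three terms cyclically (x -> f(x) -> f(f(x)) -> x), leaving the sum unchanged.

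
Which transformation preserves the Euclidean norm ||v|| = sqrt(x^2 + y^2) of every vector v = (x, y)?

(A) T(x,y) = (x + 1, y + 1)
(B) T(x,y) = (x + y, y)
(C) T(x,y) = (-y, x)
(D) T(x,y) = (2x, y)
C

A transformation preserves a norm if ||T(v)|| = ||v|| for every v; a single vector where the norm changes rules an option out.

(A) T(x,y) = (x + 1, y + 1): v = (1, 0) has norm sqrt((1)^2 + (0)^2) = 1, but T(v) = (2, 1) has norm sqrt(5) -- not preserved.
(B) T(x,y) = (x + y, y): v = (0, 1) has norm sqrt((0)^2 + (1)^2) = 1, but T(v) = (1, 1) has norm sqrt(2) -- not preserved.
(C) T(x,y) = (-y, x): preserves the norm -- it is an orthogonal map (a rotation/reflection), and (-y)^2 + (x)^2 simplifies to x^2 + y^2.
(D) T(x,y) = (2x, y): v = (1, 0) has norm sqrt((1)^2 + (0)^2) = 1, but T(v) = (2, 0) has norm 2 -- not preserved.

Therefore the answer is (C).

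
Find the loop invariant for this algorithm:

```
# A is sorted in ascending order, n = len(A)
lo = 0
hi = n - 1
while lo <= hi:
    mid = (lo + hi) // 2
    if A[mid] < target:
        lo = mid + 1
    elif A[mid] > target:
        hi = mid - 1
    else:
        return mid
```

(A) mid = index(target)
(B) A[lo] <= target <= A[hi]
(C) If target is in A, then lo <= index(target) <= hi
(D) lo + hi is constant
C

A loop invariant must hold before the first iteration and be re-established by every execution of the body.

(C) If target is in A, then lo <= index(target) <= hi: Before the loop [lo, hi] = [0, n-1] covers every index. When A[mid] < target, sortedness puts target strictly to the right of mid, so setting lo = mid + 1 keeps index(target) in [lo, hi]; symmetrically for hi = mid - 1. Hence 'if target is in A then lo <= index(target) <= hi' holds after every iteration, and when lo > hi it proves target is absent.

The other options fail:
(A) mid = index(target): mid is just the current probe; it equals index(target) only on the iteration that returns.
(B) A[lo] <= target <= A[hi]: fails when target is not in A (e.g. target < A[0] already violates it before the loop), so it is not maintained in general.
(D) lo + hi is constant: each iteration moves exactly one of lo, hi, so lo + hi changes (e.g. 0 + (n-1) becomes (mid+1) + (n-1)).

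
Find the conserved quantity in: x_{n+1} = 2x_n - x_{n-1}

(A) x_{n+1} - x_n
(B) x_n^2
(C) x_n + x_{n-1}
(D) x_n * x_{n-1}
A

For the recurrence x_{n+1} = 2x_n - x_{n-1}:

If x_{n+1} = 2x_n - x_{n-1}, then:
x_{n+1} - x_n = x_n - x_{n-1}
The first difference is constant throughout the sequence.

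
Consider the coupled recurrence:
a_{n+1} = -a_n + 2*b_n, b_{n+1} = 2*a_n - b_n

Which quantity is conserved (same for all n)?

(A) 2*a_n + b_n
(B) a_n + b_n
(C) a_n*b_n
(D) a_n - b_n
B

Replace a_n by a_{n+1} = -a_n + 2*b_n and b_n by b_{n+1} = 2*a_n - b_n in each option and simplify:
(A) 2*a_n + b_n  ->  2*(-a_n + 2*b_n) + (2*a_n - b_n) = 3*b_n   [not conserved]
(B) a_n + b_n  ->  (-a_n + 2*b_n) + (2*a_n - b_n) = a_n + b_n   [conserved]
(C) a_n*b_n  ->  (-a_n + 2*b_n)*(2*a_n - b_n) = -2*a_n^2 + 5*a_n*b_n - 2*b_n^2   [not conserved]
(D) a_n - b_n  ->  (-a_n + 2*b_n) - (2*a_n - b_n) = -3*a_n + 3*b_n   [not conserved]

Only (B) a_n + b_n returns to itself after one step, so it is the conserved quantity.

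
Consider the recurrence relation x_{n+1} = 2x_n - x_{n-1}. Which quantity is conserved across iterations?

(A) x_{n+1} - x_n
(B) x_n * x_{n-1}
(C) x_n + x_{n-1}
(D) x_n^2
A

For the recurrence x_{n+1} = 2x_n - x_{n-1}:

If x_{n+1} = 2x_n - x_{n-1}, then:
x_{n+1} - x_n = x_n - x_{n-1}
The first difference is constant throughout the sequence.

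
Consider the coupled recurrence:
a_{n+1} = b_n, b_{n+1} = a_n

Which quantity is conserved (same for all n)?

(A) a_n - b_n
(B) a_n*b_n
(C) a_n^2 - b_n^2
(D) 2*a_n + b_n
B

Replace a_n by a_{n+1} = b_n and b_n by b_{n+1} = a_n in each option and simplify:
(A) a_n - b_n  ->  (b_n) - (a_n) = -a_n + b_n   [not conserved]
(B) a_n*b_n  ->  (b_n)*(a_n) = a_n*b_n   [conserved]
(C) a_n^2 - b_n^2  ->  (b_n)^2 - (a_n)^2 = -a_n^2 + b_n^2   [not conserved]
(D) 2*a_n + b_n  ->  2*(b_n) + (a_n) = a_n + 2*b_n   [not conserved]

Only (B) a_n*b_n returns to itself after one step, so it is the conserved quantity.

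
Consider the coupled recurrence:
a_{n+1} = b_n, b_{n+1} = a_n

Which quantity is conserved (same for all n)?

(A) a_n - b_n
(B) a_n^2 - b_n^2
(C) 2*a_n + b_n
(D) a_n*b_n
D

Replace a_n by a_{n+1} = b_n and b_n by b_{n+1} = a_n in each option and simplify:
(A) a_n - b_n  ->  (b_n) - (a_n) = -a_n + b_n   [not conserved]
(B) a_n^2 - b_n^2  ->  (b_n)^2 - (a_n)^2 = -a_n^2 + b_n^2   [not conserved]
(C) 2*a_n + b_n  ->  2*(b_n) + (a_n) = a_n + 2*b_n   [not conserved]
(D) a_n*b_n  ->  (b_n)*(a_n) = a_n*b_n   [conserved]

Only (D) a_n*b_n returns to itself after one step, so it is the conserved quantity.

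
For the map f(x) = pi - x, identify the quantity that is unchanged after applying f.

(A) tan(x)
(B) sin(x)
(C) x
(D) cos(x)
B

For f(x) = pi - x:
sin(pi - x) = sin(x), so sine is invariant under this transformation.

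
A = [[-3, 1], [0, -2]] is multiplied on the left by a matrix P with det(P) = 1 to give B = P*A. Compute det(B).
6

By the multiplicative property of determinants, det(B) = det(P*A) = det(P) * det(A) = det(A),
so the determinant is invariant under multiplication by any determinant-1 matrix; we just need det(A).

det(A) = (-3)(-2) - (1)(0) = 6 - 0 = 6

Therefore det(B) = 1 * 6 = 6.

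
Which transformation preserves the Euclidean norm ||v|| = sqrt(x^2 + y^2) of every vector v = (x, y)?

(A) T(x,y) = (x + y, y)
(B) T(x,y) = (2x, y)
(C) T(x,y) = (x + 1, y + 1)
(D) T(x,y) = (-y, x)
D

A transformation preserves a norm if ||T(v)|| = ||v|| for every v; a single vector where the norm changes rules an option out.

(A) T(x,y) = (x + y, y): v = (0, 1) has norm sqrt((0)^2 + (1)^2) = 1, but T(v) = (1, 1) has norm sqrt(2) -- not preserved.
(B) T(x,y) = (2x, y): v = (1, 0) has norm sqrt((1)^2 + (0)^2) = 1, but T(v) = (2, 0) has norm 2 -- not preserved.
(C) T(x,y) = (x + 1, y + 1): v = (1, 0) has norm sqrt((1)^2 + (0)^2) = 1, but T(v) = (2, 1) has norm sqrt(5) -- not preserved.
(D) T(x,y) = (-y, x): preserves the norm -- it is an orthogonal map (a rotation/reflection), and (-y)^2 + (x)^2 simplifies to x^2 + y^2.

Therefore the answer is (D).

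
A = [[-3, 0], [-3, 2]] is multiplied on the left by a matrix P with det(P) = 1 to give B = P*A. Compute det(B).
-6

By the multiplicative property of determinants, det(B) = det(P*A) = det(P) * det(A) = det(A),
so the determinant is invariant under multiplication by any determinant-1 matrix; we just need det(A).

det(A) = (-3)(2) - (0)(-3) = -6 - 0 = -6

Therefore det(B) = 1 * (-6) = -6.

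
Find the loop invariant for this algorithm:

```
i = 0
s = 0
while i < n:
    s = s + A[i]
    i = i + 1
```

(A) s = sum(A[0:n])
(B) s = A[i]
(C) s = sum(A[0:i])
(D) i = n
C

A loop invariant must hold before the first iteration and be re-established by every execution of the body.

(C) s = sum(A[0:i]): Initially i = 0 and s = 0 = sum of the empty slice A[0:0]. If s = sum(A[0:i]) holds at the top of an iteration, the body sets s to sum(A[0:i]) + A[i] = sum(A[0:i+1]) and then i to i+1, so s = sum(A[0:i]) holds again. At exit i = n, giving s = sum(A[0:n]).

The other options fail:
(A) s = sum(A[0:n]): false before the loop (s = 0, not the full sum) -- it only becomes true at exit.
(B) s = A[i]: after the first iteration s = A[0] but i = 1, so s = A[i] compares s with the wrong element (and fails in general).
(D) i = n: false initially (i = 0); it is the exit condition, not an invariant.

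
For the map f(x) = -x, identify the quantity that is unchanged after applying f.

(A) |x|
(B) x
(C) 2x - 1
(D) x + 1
A

For f(x) = -x:
Applying f replaces x by -x. Since |-x| = |x|, the absolute value is unchanged by f, whereas x -> -x, 2x - 1 -> -2x - 1 and x + 1 -> -x + 1 all change.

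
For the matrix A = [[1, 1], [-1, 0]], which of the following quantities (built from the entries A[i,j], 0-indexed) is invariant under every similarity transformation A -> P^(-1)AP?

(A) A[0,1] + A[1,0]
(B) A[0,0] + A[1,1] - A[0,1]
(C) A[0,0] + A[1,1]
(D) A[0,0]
C

A[0,0] + A[1,1] is the trace of A. By the cyclic property of the trace, tr(P^(-1)AP) = tr(APP^(-1)) = tr(A), so it is the same for every matrix similar to A.

The other combinations are not similarity invariants. For example, take P = [[1, 2], [0, 1]] (det P = 1), so P^(-1) = [[1, -2], [0, 1]] and
B = P^(-1)AP = [[3, 7], [-1, -2]].
Evaluating each option on A and on B:
(A) A[0,1] + A[1,0]: 0 for A, 6 for B -> changes
(B) A[0,0] + A[1,1] - A[0,1]: 0 for A, -6 for B -> changes
(C) A[0,0] + A[1,1]: 1 for A, 1 for B -> unchanged
(D) A[0,0]: 1 for A, 3 for B -> changes

Only (C) A[0,0] + A[1,1] = 1 survives (and it does so for every P, not just this one), so it is the invariant.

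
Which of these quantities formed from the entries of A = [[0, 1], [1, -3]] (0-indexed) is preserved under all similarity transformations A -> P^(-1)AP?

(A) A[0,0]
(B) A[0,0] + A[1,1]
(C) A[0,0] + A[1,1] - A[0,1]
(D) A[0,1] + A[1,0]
B

A[0,0] + A[1,1] is the trace of A. By the cyclic property of the trace, tr(P^(-1)AP) = tr(APP^(-1)) = tr(A), so it is the same for every matrix similar to A.

The other combinations are not similarity invariants. For example, take P = [[1, 1], [1, 2]] (det P = 1), so P^(-1) = [[2, -1], [-1, 1]] and
B = P^(-1)AP = [[4, 9], [-3, -7]].
Evaluating each option on A and on B:
(A) A[0,0]: 0 for A, 4 for B -> changes
(B) A[0,0] + A[1,1]: -3 for A, -3 for B -> unchanged
(C) A[0,0] + A[1,1] - A[0,1]: -4 for A, -12 for B -> changes
(D) A[0,1] + A[1,0]: 2 for A, 6 for B -> changes

Only (B) A[0,0] + A[1,1] = -3 survives (and it does so for every P, not just this one), so it is the invariant.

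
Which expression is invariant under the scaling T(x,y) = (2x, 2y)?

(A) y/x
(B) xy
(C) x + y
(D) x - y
A

Under the uniform scaling T(x,y) = (2x, 2y):
Substitute the transformed coordinates into each option and compare with the original:
(A) y/x  ->  (2y)/(2x) = y/x   [equals y/x: invariant]
(B) xy  ->  (2x)(2y) = 4xy   [differs from xy: not invariant]
(C) x + y  ->  (2x) + (2y) = 2x + 2y   [differs from x + y: not invariant]
(D) x - y  ->  (2x) - (2y) = 2x - 2y   [differs from x - y: not invariant]

Only option (A), y/x, is unchanged by the transformation.
The common factor 2 cancels in a ratio of coordinates, while sums, products and sums of squares pick up factors of 2 or 4.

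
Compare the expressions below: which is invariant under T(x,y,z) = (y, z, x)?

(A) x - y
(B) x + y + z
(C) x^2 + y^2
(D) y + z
B

Apply T(x,y,z) = (y, z, x) to each option, i.e. replace (x, y, z) by the transformed coordinates.
Substitute the transformed coordinates into each option and compare with the original:
(A) x - y  ->  (y) - (z) = y - z   [differs from x - y: not invariant]
(B) x + y + z  ->  (y) + (z) + (x) = x + y + z   [equals x + y + z: invariant]
(C) x^2 + y^2  ->  (y)^2 + (z)^2 = y^2 + z^2   [differs from x^2 + y^2: not invariant]
(D) y + z  ->  (z) + (x) = x + z   [differs from y + z: not invariant]

Only option (B), x + y + z, is unchanged by the transformation.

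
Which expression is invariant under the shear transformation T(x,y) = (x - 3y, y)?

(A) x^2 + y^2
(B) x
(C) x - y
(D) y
D

Under the shear T(x,y) = (x - 3y, y):
Substitute the transformed coordinates into each option and compare with the original:
(A) x^2 + y^2  ->  (x - 3y)^2 + (y)^2 = x^2 - 6xy + 10y^2   [differs from x^2 + y^2: not invariant]
(B) x  ->  (x - 3y) = x - 3y   [differs from x: not invariant]
(C) x - y  ->  (x - 3y) - (y) = x - 4y   [differs from x - y: not invariant]
(D) y  ->  (y) = y   [equals y: invariant]

Only option (D), y, is unchanged by the transformation.
A horizontal shear moves points parallel to the x-axis, so the y-coordinate (and any function of y alone) is unchanged.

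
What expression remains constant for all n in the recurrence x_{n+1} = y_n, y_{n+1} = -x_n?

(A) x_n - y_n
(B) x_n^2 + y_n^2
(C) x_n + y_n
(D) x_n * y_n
B

For the recurrence x_{n+1} = y_n, y_{n+1} = -x_n:

x_{n+1}^2 + y_{n+1}^2 = y_n^2 + (-x_n)^2 = x_n^2 + y_n^2
The sum of squares is conserved (like energy in a harmonic oscillator).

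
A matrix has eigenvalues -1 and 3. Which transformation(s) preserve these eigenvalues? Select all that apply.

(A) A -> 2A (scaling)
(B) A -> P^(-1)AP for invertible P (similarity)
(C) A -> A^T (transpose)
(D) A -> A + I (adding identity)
B and C

Eigenvalues are preserved by:
1. Similarity transformations: A -> P^(-1)AP (same characteristic polynomial)
2. Transpose: A^T has the same eigenvalues as A

Eigenvalues are NOT preserved by:
- Adding identity: eigenvalues become -1+1, 3+1
- Scaling: eigenvalues become -2, 6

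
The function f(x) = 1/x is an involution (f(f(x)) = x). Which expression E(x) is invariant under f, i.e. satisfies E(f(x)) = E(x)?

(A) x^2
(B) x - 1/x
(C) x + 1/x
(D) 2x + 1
C

Replace x by f(x) = 1/x in each option and simplify. As a quick numerical cross-check, also compare E(4) with E(f(4)) = E(1/4).

(A) x^2  ->  (1/x)^2 = x^(-2); check: E(4) = 16 but E(1/4) = 1/16.   [not invariant]
(B) x - 1/x  ->  (1/x) - 1/(1/x) = -x + 1/x; check: E(4) = 15/4 but E(1/4) = -15/4.   [not invariant]
(C) x + 1/x  ->  (1/x) + 1/(1/x), which simplifies back to x + 1/x; check: E(4) = 17/4, E(1/4) = 17/4.   [invariant]
(D) 2x + 1  ->  2(1/x) + 1 = (x + 2)/x; check: E(4) = 9 but E(1/4) = 3/2.   [not invariant]

Only (C) is unchanged. E is symmetric under swapping x with f(x) = 1/x, which is exactly what an involution does.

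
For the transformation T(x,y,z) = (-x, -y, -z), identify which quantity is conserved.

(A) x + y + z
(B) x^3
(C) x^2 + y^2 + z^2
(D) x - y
C

Apply T(x,y,z) = (-x, -y, -z) to each option, i.e. replace (x, y, z) by the transformed coordinates.
Substitute the transformed coordinates into each option and compare with the original:
(A) x + y + z  ->  (-x) + (-y) + (-z) = -x - y - z   [differs from x + y + z: not invariant]
(B) x^3  ->  (-x)^3 = -x^3   [differs from x^3: not invariant]
(C) x^2 + y^2 + z^2  ->  (-x)^2 + (-y)^2 + (-z)^2 = x^2 + y^2 + z^2   [equals x^2 + y^2 + z^2: invariant]
(D) x - y  ->  (-x) - (-y) = -x + y   [differs from x - y: not invariant]

Only option (C), x^2 + y^2 + z^2, is unchanged by the transformation.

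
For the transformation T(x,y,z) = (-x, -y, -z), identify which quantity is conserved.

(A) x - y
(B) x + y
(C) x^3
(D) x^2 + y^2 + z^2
D

Apply T(x,y,z) = (-x, -y, -z) to each option, i.e. replace (x, y, z) by the transformed coordinates.
Substitute the transformed coordinates into each option and compare with the original:
(A) x - y  ->  (-x) - (-y) = -x + y   [differs from x - y: not invariant]
(B) x + y  ->  (-x) + (-y) = -x - y   [differs from x + y: not invariant]
(C) x^3  ->  (-x)^3 = -x^3   [differs from x^3: not invariant]
(D) x^2 + y^2 + z^2  ->  (-x)^2 + (-y)^2 + (-z)^2 = x^2 + y^2 + z^2   [equals x^2 + y^2 + z^2: invariant]

Only option (D), x^2 + y^2 + z^2, is unchanged by the transformation.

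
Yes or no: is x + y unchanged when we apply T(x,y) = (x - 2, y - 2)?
No

Substitute T(x,y) = (x - 2, y - 2) into the expression and compare with the original.

Original: x + y
After applying T: (x - 2) + (y - 2) = x + y - 4

This differs from the original x + y (difference: -4), so the expression is NOT invariant.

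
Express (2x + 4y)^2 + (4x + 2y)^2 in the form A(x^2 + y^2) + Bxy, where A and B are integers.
20(x^2 + y^2) + 32xy

Expanding: (2x + 4y)^2 = 4x^2 + 16xy + 16y^2
(4x + 2y)^2 = 16x^2 + 16xy + 4y^2
Sum = (4+16)(x^2+y^2) + 32xy = 20(x^2 + y^2) + 32xy
This is symmetric in x and y.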